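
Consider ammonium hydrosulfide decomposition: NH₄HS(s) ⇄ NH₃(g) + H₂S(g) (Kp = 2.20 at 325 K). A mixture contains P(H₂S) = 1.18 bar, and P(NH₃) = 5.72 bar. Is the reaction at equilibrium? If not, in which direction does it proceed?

in the reverse direction

(NH₄HS is a pure solid — omitted from Qp.)
Qp = P(NH₃)·P(H₂S) = (5.72)·(1.18) = 6.75
Qp = 6.75 > Kp = 2.20, so the reverse reaction proceeds.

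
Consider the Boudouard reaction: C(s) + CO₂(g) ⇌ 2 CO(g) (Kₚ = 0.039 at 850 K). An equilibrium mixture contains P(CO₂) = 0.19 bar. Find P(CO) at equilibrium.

P(CO) = 0.086 bar

(C is a pure solid — omitted from Kₚ.)
At equilibrium, Kₚ = P(CO)² / P(CO₂) = 0.039.
(P(CO))² / (0.19) = 0.039
P(CO)² = 0.00741 ⇒ P(CO) = 0.086 bar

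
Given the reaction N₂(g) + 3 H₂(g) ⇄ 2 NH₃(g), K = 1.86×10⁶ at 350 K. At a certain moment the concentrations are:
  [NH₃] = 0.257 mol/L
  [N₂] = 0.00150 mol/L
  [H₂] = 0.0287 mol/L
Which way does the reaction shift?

neither direction; the system is at equilibrium

Q = [NH₃]² / ([N₂]·[H₂]³) = (0.257)² / ((0.00150)·(0.0287)³) = 1.86×10⁶
Q = 1.86×10⁶ = K, so the system is already at equilibrium.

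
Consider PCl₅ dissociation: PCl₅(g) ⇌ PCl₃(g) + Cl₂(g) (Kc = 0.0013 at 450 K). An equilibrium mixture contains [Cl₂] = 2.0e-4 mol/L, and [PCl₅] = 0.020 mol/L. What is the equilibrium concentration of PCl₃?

[PCl₃] = 0.13 mol/L

At equilibrium, Kc = [PCl₃]·[Cl₂] / [PCl₅] = 0.0013.
([PCl₃])·(2.0e-4) / (0.020) = 0.0013
[PCl₃] = 0.130 = 0.13 mol/L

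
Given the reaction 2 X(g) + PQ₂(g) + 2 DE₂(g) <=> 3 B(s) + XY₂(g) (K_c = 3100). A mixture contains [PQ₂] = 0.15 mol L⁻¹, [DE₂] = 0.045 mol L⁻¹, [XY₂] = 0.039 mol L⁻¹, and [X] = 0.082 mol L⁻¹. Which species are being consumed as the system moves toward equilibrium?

(B is a pure solid — omitted from Q_c.)
Q_c = [XY₂] / ([X]²·[PQ₂]·[DE₂]²) = (0.039) / ((0.082)²·(0.15)·(0.045)²) = 19000
Q_c = 19000 > K_c = 3100: net reverse reaction.

B, XY₂ (products)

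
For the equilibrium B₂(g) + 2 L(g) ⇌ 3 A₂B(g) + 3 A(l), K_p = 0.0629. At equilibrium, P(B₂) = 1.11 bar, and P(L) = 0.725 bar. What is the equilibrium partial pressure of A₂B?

P(A₂B) = 0.332 bar

(A is a pure liquid — omitted from K_p.)
At equilibrium, K_p = P(A₂B)³ / (P(B₂)·P(L)²) = 0.0629.
(P(A₂B))³ / ((1.11)·(0.725)²) = 0.0629
P(A₂B)³ = 0.0367 ⇒ P(A₂B) = 0.332 bar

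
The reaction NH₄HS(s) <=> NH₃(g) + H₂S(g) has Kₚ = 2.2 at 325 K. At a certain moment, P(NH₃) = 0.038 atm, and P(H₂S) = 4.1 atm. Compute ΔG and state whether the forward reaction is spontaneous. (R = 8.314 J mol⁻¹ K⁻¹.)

(NH₄HS is a pure solid — omitted from Qₚ.)
Qₚ = P(NH₃)·P(H₂S) = (0.038)·(4.1) = 0.156
ΔG = RT ln(Qₚ/Kₚ) = (8.314 J mol⁻¹ K⁻¹)(325 K) × ln(0.156/2.2)
   = (2.702 kJ/mol)(-2.646) = -7.15 kJ/mol
ΔG < 0, so the forward reaction is spontaneous (proceeds forward).

ΔG = -7.15 kJ/mol; the forward reaction is spontaneous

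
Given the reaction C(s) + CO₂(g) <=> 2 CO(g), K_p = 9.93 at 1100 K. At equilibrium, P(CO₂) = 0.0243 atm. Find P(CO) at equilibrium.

(C is a pure solid — omitted from K_p.)
At equilibrium, K_p = P(CO)² / P(CO₂) = 9.93.
(P(CO))² / (0.0243) = 9.93
P(CO)² = 0.241 ⇒ P(CO) = 0.491 atm

P(CO) = 0.491 atm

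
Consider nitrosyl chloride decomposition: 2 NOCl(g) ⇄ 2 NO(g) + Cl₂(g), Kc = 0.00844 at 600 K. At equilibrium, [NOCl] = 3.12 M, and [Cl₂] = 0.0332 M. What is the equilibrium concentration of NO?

[NO] = 1.57 M

At equilibrium, Kc = [NO]²·[Cl₂] / [NOCl]² = 0.00844.
([NO])²·(0.0332) / (3.12)² = 0.00844
[NO]² = 2.47 ⇒ [NO] = 1.57 M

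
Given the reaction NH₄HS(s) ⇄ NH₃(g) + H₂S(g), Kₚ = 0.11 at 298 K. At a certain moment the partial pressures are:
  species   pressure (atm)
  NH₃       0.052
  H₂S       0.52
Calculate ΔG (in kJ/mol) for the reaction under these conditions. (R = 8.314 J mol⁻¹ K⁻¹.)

ΔG = -3.48 kJ/mol

(NH₄HS is a pure solid — omitted from Qₚ.)
Qₚ = P(NH₃)·P(H₂S) = (0.052)·(0.52) = 0.0270
ΔG = RT ln(Qₚ/Kₚ) = (8.314 J mol⁻¹ K⁻¹)(298 K) × ln(0.0270/0.11)
   = (2.478 kJ/mol)(-1.405) = -3.48 kJ/mol
ΔG < 0, so the forward reaction is spontaneous (proceeds forward).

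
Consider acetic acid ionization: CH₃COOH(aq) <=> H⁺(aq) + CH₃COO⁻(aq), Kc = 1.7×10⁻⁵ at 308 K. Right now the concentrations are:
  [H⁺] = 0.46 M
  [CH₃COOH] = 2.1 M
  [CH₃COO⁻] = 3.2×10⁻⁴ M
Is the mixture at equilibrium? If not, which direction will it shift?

Qc = [H⁺]·[CH₃COO⁻] / [CH₃COOH] = (0.46)·(3.2×10⁻⁴) / (2.1) = 7.0×10⁻⁵
Qc = 7.0×10⁻⁵ > Kc = 1.7×10⁻⁵: net reverse reaction.

no; Q > K, reaction proceeds in reverse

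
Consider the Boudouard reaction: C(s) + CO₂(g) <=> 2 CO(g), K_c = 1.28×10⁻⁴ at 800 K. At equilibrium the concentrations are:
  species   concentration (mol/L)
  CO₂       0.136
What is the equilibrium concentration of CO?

(C is a pure solid — omitted from K_c.)
At equilibrium, K_c = [CO]² / [CO₂] = 1.28×10⁻⁴.
([CO])² / (0.136) = 1.28×10⁻⁴
[CO]² = 1.74×10⁻⁵ ⇒ [CO] = 0.00417 mol/L

[CO] = 0.00417 mol/L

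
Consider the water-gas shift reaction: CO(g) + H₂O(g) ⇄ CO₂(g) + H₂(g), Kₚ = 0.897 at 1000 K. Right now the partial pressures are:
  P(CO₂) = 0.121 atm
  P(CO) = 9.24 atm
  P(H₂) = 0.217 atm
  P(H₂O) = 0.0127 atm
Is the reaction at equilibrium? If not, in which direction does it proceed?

to the right

Qₚ = P(CO₂)·P(H₂) / (P(CO)·P(H₂O)) = (0.121)·(0.217) / ((9.24)·(0.0127)) = 0.224
Qₚ = 0.224 < Kₚ = 0.897, so the forward reaction proceeds.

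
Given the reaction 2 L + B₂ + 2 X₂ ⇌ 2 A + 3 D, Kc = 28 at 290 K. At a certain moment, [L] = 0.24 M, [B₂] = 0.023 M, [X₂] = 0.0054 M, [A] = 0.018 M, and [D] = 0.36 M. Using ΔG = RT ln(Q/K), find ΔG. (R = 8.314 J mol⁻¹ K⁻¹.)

ΔG = 6.36 kJ/mol

Qc = [A]²·[D]³ / ([L]²·[B₂]·[X₂]²) = (0.018)²·(0.36)³ / ((0.24)²·(0.023)·(0.0054)²) = 391
ΔG = RT ln(Qc/Kc) = (8.314 J mol⁻¹ K⁻¹)(290 K) × ln(391/28)
   = (2.411 kJ/mol)(2.637) = 6.36 kJ/mol
ΔG > 0, so the forward reaction is non-spontaneous (proceeds in reverse).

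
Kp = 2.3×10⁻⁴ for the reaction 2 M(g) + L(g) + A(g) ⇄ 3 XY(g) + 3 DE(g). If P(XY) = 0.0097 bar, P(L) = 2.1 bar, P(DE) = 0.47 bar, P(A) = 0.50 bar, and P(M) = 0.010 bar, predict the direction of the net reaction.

reverse (toward reactants)

Qp = P(XY)³·P(DE)³ / (P(M)²·P(L)·P(A)) = (0.0097)³·(0.47)³ / ((0.010)²·(2.1)·(0.50)) = 9.0×10⁻⁴
Qp = 9.0×10⁻⁴ > Kp = 2.3×10⁻⁴, so the reverse reaction proceeds.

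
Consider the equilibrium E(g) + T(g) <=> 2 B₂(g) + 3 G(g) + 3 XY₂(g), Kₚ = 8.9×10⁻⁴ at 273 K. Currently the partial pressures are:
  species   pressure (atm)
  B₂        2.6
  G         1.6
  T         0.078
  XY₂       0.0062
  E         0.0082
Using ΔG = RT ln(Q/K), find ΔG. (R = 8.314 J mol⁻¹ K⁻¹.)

ΔG = 5.56 kJ/mol

Qₚ = P(B₂)²·P(G)³·P(XY₂)³ / (P(E)·P(T)) = (2.6)²·(1.6)³·(0.0062)³ / ((0.0082)·(0.078)) = 0.0103
ΔG = RT ln(Qₚ/Kₚ) = (8.314 J mol⁻¹ K⁻¹)(273 K) × ln(0.0103/8.9×10⁻⁴)
   = (2.270 kJ/mol)(2.449) = 5.56 kJ/mol
ΔG > 0, so the forward reaction is non-spontaneous (proceeds in reverse).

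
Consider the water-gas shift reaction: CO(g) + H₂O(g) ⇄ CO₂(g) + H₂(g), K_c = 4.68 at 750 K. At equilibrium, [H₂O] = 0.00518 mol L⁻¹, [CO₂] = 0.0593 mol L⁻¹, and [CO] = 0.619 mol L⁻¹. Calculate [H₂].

At equilibrium, K_c = [CO₂]·[H₂] / ([CO]·[H₂O]) = 4.68.
(0.0593)·([H₂]) / ((0.619)·(0.00518)) = 4.68
[H₂] = 0.253 mol L⁻¹

[H₂] = 0.253 mol L⁻¹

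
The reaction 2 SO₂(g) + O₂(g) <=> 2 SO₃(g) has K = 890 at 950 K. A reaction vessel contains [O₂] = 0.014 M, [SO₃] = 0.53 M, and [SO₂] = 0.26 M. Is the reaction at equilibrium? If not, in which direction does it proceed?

toward products

Q = [SO₃]² / ([SO₂]²·[O₂]) = (0.53)² / ((0.26)²·(0.014)) = 300
Q = 300 < K = 890, so the forward reaction proceeds.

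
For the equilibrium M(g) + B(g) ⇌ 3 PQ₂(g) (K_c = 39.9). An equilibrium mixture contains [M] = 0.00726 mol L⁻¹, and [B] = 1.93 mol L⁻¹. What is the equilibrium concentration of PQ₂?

At equilibrium, K_c = [PQ₂]³ / ([M]·[B]) = 39.9.
([PQ₂])³ / ((0.00726)·(1.93)) = 39.9
[PQ₂]³ = 0.559 ⇒ [PQ₂] = 0.824 mol L⁻¹

[PQ₂] = 0.824 mol L⁻¹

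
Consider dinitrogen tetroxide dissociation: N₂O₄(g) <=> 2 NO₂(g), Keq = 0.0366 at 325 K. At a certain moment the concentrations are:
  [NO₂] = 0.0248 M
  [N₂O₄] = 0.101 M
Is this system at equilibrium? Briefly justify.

Q = [NO₂]² / [N₂O₄] = (0.0248)² / (0.101) = 0.00609
Q = 0.00609 < Keq = 0.0366: net forward reaction.

no; Q < K, reaction proceeds forward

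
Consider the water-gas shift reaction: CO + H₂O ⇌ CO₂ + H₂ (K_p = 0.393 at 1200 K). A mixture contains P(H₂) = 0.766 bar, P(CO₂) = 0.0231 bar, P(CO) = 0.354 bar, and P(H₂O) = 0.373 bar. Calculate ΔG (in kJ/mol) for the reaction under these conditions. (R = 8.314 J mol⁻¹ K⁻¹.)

ΔG = -10.7 kJ/mol

Q_p = P(CO₂)·P(H₂) / (P(CO)·P(H₂O)) = (0.0231)·(0.766) / ((0.354)·(0.373)) = 0.134
ΔG = RT ln(Q_p/K_p) = (8.314 J mol⁻¹ K⁻¹)(1200 K) × ln(0.134/0.393)
   = (9.977 kJ/mol)(-1.076) = -10.7 kJ/mol
ΔG < 0, so the forward reaction is spontaneous (proceeds forward).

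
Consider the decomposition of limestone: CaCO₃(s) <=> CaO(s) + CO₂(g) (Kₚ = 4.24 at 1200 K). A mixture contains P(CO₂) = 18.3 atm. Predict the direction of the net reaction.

to the left

(CaCO₃, CaO are pure solids — omitted from Qₚ.)
Qₚ = P(CO₂) = 18.3
Qₚ = 18.3 > Kₚ = 4.24, so the reverse reaction proceeds.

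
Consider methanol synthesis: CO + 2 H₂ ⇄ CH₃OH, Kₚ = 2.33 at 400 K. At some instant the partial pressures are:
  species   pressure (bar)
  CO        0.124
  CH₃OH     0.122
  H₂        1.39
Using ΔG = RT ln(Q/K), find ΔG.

ΔG = -5.06 kJ/mol

Qₚ = P(CH₃OH) / (P(CO)·P(H₂)²) = (0.122) / ((0.124)·(1.39)²) = 0.509
ΔG = RT ln(Qₚ/Kₚ) = (8.314 J mol⁻¹ K⁻¹)(400 K) × ln(0.509/2.33)
   = (3.326 kJ/mol)(-1.521) = -5.06 kJ/mol
ΔG < 0, so the forward reaction is spontaneous (proceeds forward).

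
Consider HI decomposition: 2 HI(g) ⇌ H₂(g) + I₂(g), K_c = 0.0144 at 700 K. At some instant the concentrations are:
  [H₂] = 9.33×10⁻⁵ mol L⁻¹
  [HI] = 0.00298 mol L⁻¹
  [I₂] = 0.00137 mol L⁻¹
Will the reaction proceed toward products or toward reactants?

no net change (already at equilibrium)

Q_c = [H₂]·[I₂] / [HI]² = (9.33×10⁻⁵)·(0.00137) / (0.00298)² = 0.0144
Q_c = 0.0144 = K_c, so the system is already at equilibrium.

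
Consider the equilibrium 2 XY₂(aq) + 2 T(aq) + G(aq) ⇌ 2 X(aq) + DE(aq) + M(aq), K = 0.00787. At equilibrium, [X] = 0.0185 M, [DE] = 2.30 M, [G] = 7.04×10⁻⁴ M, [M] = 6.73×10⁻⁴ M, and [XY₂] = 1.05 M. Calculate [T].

[T] = 0.294 M

At equilibrium, K = [X]²·[DE]·[M] / ([XY₂]²·[T]²·[G]) = 0.00787.
(0.0185)²·(2.30)·(6.73×10⁻⁴) / ((1.05)²·([T])²·(7.04×10⁻⁴)) = 0.00787
[T]² = 0.0867 ⇒ [T] = 0.294 M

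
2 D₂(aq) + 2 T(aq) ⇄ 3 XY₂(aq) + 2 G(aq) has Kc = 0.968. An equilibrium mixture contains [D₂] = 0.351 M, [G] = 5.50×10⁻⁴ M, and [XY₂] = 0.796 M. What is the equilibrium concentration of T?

At equilibrium, Kc = [XY₂]³·[G]² / ([D₂]²·[T]²) = 0.968.
(0.796)³·(5.50×10⁻⁴)² / ((0.351)²·([T])²) = 0.968
[T]² = 1.28×10⁻⁶ ⇒ [T] = 0.00113 M

[T] = 0.00113 M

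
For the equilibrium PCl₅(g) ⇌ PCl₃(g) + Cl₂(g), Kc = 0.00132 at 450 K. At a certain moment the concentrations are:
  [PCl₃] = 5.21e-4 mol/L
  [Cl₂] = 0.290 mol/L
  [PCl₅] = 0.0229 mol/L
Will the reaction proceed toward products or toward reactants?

in the reverse direction

Qc = [PCl₃]·[Cl₂] / [PCl₅] = (5.21e-4)·(0.290) / (0.0229) = 0.00660
Qc = 0.00660 > Kc = 0.00132, so the reverse reaction proceeds.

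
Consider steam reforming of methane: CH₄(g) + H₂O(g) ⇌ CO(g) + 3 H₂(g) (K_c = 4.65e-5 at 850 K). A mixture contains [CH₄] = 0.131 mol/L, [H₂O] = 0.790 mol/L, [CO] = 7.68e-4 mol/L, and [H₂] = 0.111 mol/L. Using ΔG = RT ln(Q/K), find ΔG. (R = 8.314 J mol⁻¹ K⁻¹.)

ΔG = -10.8 kJ/mol

Q_c = [CO]·[H₂]³ / ([CH₄]·[H₂O]) = (7.68e-4)·(0.111)³ / ((0.131)·(0.790)) = 1.01e-5
ΔG = RT ln(Q_c/K_c) = (8.314 J mol⁻¹ K⁻¹)(850 K) × ln(1.01e-5/4.65e-5)
   = (7.067 kJ/mol)(-1.527) = -10.8 kJ/mol
ΔG < 0, so the forward reaction is spontaneous (proceeds forward).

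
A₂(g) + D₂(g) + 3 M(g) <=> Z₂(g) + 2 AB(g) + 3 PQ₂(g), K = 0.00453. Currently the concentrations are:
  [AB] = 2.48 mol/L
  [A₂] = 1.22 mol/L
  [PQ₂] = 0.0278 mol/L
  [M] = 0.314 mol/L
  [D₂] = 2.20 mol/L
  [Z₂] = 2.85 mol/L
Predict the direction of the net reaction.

Q = [Z₂]·[AB]²·[PQ₂]³ / ([A₂]·[D₂]·[M]³) = (2.85)·(2.48)²·(0.0278)³ / ((1.22)·(2.20)·(0.314)³) = 0.00453
Q = 0.00453 = K, so the system is already at equilibrium.

neither direction; the system is at equilibrium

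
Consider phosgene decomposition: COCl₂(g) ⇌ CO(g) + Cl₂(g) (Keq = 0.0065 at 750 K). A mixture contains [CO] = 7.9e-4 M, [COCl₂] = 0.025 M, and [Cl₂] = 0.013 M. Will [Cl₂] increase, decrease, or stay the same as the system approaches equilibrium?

increase

Q = [CO]·[Cl₂] / [COCl₂] = (7.9e-4)·(0.013) / (0.025) = 4.1e-4
Q = 4.1e-4 < Keq = 0.0065: net forward reaction.
Cl₂ is a product, so it increases.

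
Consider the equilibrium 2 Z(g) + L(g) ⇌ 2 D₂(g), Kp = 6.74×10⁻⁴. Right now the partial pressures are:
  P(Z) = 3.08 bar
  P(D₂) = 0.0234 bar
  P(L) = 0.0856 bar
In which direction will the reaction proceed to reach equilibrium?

no net change (already at equilibrium)

Qp = P(D₂)² / (P(Z)²·P(L)) = (0.0234)² / ((3.08)²·(0.0856)) = 6.74×10⁻⁴
Qp = 6.74×10⁻⁴ = Kp, so the system is already at equilibrium.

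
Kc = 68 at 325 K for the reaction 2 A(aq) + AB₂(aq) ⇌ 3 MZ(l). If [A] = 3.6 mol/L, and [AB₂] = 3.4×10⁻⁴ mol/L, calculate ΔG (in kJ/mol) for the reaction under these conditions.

(MZ is a pure liquid — omitted from Qc.)
Qc = 1 / ([A]²·[AB₂]) = 1 / ((3.6)²·(3.4×10⁻⁴)) = 227
ΔG = RT ln(Qc/Kc) = (8.314 J mol⁻¹ K⁻¹)(325 K) × ln(227/68)
   = (2.702 kJ/mol)(1.205) = 3.26 kJ/mol
ΔG > 0, so the forward reaction is non-spontaneous (proceeds in reverse).

ΔG = 3.26 kJ/mol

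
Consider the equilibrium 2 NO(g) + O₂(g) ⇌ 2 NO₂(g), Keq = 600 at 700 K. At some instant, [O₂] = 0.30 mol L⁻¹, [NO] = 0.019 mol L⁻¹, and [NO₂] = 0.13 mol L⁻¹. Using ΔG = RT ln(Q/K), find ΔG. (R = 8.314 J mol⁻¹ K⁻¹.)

Q = [NO₂]² / ([NO]²·[O₂]) = (0.13)² / ((0.019)²·(0.30)) = 156
ΔG = RT ln(Q/Keq) = (8.314 J mol⁻¹ K⁻¹)(700 K) × ln(156/600)
   = (5.820 kJ/mol)(-1.347) = -7.84 kJ/mol
ΔG < 0, so the forward reaction is spontaneous (proceeds forward).

ΔG = -7.84 kJ/mol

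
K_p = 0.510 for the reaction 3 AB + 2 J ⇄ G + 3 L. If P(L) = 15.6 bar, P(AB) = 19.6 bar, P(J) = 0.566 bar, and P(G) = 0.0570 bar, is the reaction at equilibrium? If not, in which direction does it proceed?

Q_p = P(G)·P(L)³ / (P(AB)³·P(J)²) = (0.0570)·(15.6)³ / ((19.6)³·(0.566)²) = 0.0897
Q_p = 0.0897 < K_p = 0.510, so the forward reaction proceeds.

forward (toward products)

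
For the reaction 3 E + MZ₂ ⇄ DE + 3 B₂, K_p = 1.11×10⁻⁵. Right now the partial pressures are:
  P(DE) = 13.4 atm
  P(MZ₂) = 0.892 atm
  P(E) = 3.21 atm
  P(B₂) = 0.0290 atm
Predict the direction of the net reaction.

neither direction; the system is at equilibrium

Q_p = P(DE)·P(B₂)³ / (P(E)³·P(MZ₂)) = (13.4)·(0.0290)³ / ((3.21)³·(0.892)) = 1.11×10⁻⁵
Q_p = 1.11×10⁻⁵ = K_p, so the system is already at equilibrium.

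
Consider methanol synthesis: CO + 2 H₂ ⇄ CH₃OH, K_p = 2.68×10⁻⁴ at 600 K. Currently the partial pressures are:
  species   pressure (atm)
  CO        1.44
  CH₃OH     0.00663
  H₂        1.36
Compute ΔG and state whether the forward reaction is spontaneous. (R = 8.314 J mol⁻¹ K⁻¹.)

ΔG = 11.1 kJ/mol; the forward reaction is non-spontaneous

Q_p = P(CH₃OH) / (P(CO)·P(H₂)²) = (0.00663) / ((1.44)·(1.36)²) = 0.00249
ΔG = RT ln(Q_p/K_p) = (8.314 J mol⁻¹ K⁻¹)(600 K) × ln(0.00249/2.68×10⁻⁴)
   = (4.988 kJ/mol)(2.229) = 11.1 kJ/mol
ΔG > 0, so the forward reaction is non-spontaneous (proceeds in reverse).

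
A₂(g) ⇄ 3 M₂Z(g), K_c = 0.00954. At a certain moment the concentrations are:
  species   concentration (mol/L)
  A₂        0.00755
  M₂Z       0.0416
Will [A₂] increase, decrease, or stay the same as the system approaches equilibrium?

stay the same

Q_c = [M₂Z]³ / [A₂] = (0.0416)³ / (0.00755) = 0.00954
Q_c = 0.00954 = K_c; the system is at equilibrium.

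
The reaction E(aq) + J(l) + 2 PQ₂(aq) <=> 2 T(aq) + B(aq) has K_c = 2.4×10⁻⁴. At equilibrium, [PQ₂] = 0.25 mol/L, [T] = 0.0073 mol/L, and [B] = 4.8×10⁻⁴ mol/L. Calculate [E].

(J is a pure liquid — omitted from K_c.)
At equilibrium, K_c = [T]²·[B] / ([E]·[PQ₂]²) = 2.4×10⁻⁴.
(0.0073)²·(4.8×10⁻⁴) / (([E])·(0.25)²) = 2.4×10⁻⁴
[E] = 0.00171 = 0.0017 mol/L

[E] = 0.0017 mol/L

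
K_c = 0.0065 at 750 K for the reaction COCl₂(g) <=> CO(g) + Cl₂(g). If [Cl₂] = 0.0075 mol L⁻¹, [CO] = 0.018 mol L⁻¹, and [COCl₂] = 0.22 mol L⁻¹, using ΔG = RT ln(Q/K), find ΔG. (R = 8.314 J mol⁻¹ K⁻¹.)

ΔG = -14.7 kJ/mol

Q_c = [CO]·[Cl₂] / [COCl₂] = (0.018)·(0.0075) / (0.22) = 6.14e-4
ΔG = RT ln(Q_c/K_c) = (8.314 J mol⁻¹ K⁻¹)(750 K) × ln(6.14e-4/0.0065)
   = (6.236 kJ/mol)(-2.360) = -14.7 kJ/mol
ΔG < 0, so the forward reaction is spontaneous (proceeds forward).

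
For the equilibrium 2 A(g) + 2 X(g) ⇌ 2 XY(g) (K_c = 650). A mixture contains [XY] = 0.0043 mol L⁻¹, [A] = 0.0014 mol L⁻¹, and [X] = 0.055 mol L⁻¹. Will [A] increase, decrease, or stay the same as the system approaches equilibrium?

increase

Q_c = [XY]² / ([A]²·[X]²) = (0.0043)² / ((0.0014)²·(0.055)²) = 3100
Q_c = 3100 > K_c = 650: net reverse reaction.
A is a reactant, so it increases.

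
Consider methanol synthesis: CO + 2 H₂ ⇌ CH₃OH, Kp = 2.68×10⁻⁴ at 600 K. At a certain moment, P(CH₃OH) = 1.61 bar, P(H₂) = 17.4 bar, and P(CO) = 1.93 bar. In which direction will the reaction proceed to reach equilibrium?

toward reactants

Qp = P(CH₃OH) / (P(CO)·P(H₂)²) = (1.61) / ((1.93)·(17.4)²) = 0.00276
Qp = 0.00276 > Kp = 2.68×10⁻⁴, so the reverse reaction proceeds.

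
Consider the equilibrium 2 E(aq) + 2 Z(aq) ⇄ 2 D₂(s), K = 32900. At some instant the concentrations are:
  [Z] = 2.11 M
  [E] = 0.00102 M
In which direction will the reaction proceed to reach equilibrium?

in the reverse direction

(D₂ is a pure solid — omitted from Q.)
Q = 1 / ([E]²·[Z]²) = 1 / ((0.00102)²·(2.11)²) = 2.16×10⁵
Q = 2.16×10⁵ > K = 32900, so the reverse reaction proceeds.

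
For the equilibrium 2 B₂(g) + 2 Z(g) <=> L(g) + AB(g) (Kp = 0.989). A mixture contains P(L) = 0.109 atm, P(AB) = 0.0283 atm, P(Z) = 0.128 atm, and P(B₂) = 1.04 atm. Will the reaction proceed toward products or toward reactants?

Qp = P(L)·P(AB) / (P(B₂)²·P(Z)²) = (0.109)·(0.0283) / ((1.04)²·(0.128)²) = 0.174
Qp = 0.174 < Kp = 0.989, so the forward reaction proceeds.

in the forward direction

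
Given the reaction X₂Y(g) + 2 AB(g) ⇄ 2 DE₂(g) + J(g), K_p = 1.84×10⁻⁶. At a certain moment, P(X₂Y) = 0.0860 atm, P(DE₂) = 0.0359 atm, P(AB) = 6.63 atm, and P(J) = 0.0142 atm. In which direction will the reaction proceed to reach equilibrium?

Q_p = P(DE₂)²·P(J) / (P(X₂Y)·P(AB)²) = (0.0359)²·(0.0142) / ((0.0860)·(6.63)²) = 4.84×10⁻⁶
Q_p = 4.84×10⁻⁶ > K_p = 1.84×10⁻⁶, so the reverse reaction proceeds.

reverse (toward reactants)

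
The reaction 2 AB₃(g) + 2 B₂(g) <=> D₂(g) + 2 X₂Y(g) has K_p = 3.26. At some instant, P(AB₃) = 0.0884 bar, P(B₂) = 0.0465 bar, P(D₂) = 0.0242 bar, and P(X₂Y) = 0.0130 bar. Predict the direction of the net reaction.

toward products

Q_p = P(D₂)·P(X₂Y)² / (P(AB₃)²·P(B₂)²) = (0.0242)·(0.0130)² / ((0.0884)²·(0.0465)²) = 0.242
Q_p = 0.242 < K_p = 3.26, so the forward reaction proceeds.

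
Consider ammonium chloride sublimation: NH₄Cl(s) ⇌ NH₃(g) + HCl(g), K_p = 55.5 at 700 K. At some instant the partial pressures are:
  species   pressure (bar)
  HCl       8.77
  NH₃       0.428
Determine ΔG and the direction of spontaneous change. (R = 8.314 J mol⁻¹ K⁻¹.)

(NH₄Cl is a pure solid — omitted from Q_p.)
Q_p = P(NH₃)·P(HCl) = (0.428)·(8.77) = 3.75
ΔG = RT ln(Q_p/K_p) = (8.314 J mol⁻¹ K⁻¹)(700 K) × ln(3.75/55.5)
   = (5.820 kJ/mol)(-2.695) = -15.7 kJ/mol
ΔG < 0, so the forward reaction is spontaneous (proceeds forward).

ΔG = -15.7 kJ/mol; the forward reaction is spontaneous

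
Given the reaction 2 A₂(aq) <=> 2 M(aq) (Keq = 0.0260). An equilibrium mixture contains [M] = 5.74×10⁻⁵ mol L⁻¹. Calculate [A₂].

[A₂] = 3.56×10⁻⁴ mol L⁻¹

At equilibrium, Keq = [M]² / [A₂]² = 0.0260.
(5.74×10⁻⁵)² / ([A₂])² = 0.0260
[A₂]² = 1.27×10⁻⁷ ⇒ [A₂] = 3.56×10⁻⁴ mol L⁻¹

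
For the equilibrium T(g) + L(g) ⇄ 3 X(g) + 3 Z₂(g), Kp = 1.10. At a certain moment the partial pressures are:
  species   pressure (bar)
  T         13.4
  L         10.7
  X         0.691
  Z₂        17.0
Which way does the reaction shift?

Qp = P(X)³·P(Z₂)³ / (P(T)·P(L)) = (0.691)³·(17.0)³ / ((13.4)·(10.7)) = 11.3
Qp = 11.3 > Kp = 1.10, so the reverse reaction proceeds.

toward reactants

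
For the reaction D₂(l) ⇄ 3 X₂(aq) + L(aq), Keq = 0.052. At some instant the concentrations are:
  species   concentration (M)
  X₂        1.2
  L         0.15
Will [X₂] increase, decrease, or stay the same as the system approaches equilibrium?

decrease

(D₂ is a pure liquid — omitted from Q.)
Q = [X₂]³·[L] = (1.2)³·(0.15) = 0.26
Q = 0.26 > Keq = 0.052: net reverse reaction.
X₂ is a product, so it decreases.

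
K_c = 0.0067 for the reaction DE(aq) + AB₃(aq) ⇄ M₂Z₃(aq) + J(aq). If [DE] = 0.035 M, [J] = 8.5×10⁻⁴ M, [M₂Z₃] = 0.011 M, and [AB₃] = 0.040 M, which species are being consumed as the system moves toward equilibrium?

Q_c = [M₂Z₃]·[J] / ([DE]·[AB₃]) = (0.011)·(8.5×10⁻⁴) / ((0.035)·(0.040)) = 0.0067
Q_c = 0.0067 = K_c; the system is at equilibrium.

none (at equilibrium)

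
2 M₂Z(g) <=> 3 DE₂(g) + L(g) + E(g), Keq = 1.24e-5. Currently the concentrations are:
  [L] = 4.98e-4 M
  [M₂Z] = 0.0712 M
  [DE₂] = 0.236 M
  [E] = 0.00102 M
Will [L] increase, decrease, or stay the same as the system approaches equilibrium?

increase

Q = [DE₂]³·[L]·[E] / [M₂Z]² = (0.236)³·(4.98e-4)·(0.00102) / (0.0712)² = 1.32e-6
Q = 1.32e-6 < Keq = 1.24e-5: net forward reaction.
L is a product, so it increases.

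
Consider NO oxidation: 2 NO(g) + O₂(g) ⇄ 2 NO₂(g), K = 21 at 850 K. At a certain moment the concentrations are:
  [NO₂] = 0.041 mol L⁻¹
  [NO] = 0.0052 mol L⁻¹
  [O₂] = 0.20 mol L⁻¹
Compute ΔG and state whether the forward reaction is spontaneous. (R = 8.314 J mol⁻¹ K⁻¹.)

Q = [NO₂]² / ([NO]²·[O₂]) = (0.041)² / ((0.0052)²·(0.20)) = 311
ΔG = RT ln(Q/K) = (8.314 J mol⁻¹ K⁻¹)(850 K) × ln(311/21)
   = (7.067 kJ/mol)(2.695) = 19.0 kJ/mol
ΔG > 0, so the forward reaction is non-spontaneous (proceeds in reverse).

ΔG = 19.0 kJ/mol; the forward reaction is non-spontaneous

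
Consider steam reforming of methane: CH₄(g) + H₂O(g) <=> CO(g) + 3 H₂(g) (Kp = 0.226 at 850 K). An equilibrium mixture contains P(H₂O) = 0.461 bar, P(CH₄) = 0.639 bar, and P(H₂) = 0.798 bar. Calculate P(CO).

P(CO) = 0.131 bar

At equilibrium, Kp = P(CO)·P(H₂)³ / (P(CH₄)·P(H₂O)) = 0.226.
(P(CO))·(0.798)³ / ((0.639)·(0.461)) = 0.226
P(CO) = 0.131 bar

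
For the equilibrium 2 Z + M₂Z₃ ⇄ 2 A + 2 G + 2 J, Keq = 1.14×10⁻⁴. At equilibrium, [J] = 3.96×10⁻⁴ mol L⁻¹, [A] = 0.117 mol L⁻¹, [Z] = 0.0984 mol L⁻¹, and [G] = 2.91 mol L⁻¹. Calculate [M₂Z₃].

At equilibrium, Keq = [A]²·[G]²·[J]² / ([Z]²·[M₂Z₃]) = 1.14×10⁻⁴.
(0.117)²·(2.91)²·(3.96×10⁻⁴)² / ((0.0984)²·([M₂Z₃])) = 1.14×10⁻⁴
[M₂Z₃] = 0.0165 mol L⁻¹

[M₂Z₃] = 0.0165 mol L⁻¹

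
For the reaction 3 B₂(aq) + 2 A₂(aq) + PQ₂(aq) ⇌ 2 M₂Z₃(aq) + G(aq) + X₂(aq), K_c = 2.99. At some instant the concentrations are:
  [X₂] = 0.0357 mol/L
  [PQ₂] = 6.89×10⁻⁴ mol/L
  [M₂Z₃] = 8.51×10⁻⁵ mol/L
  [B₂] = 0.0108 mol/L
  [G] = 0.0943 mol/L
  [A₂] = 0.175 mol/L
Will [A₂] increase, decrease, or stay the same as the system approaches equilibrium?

decrease

Q_c = [M₂Z₃]²·[G]·[X₂] / ([B₂]³·[A₂]²·[PQ₂]) = (8.51×10⁻⁵)²·(0.0943)·(0.0357) / ((0.0108)³·(0.175)²·(6.89×10⁻⁴)) = 0.917
Q_c = 0.917 < K_c = 2.99: net forward reaction.
A₂ is a reactant, so it decreases.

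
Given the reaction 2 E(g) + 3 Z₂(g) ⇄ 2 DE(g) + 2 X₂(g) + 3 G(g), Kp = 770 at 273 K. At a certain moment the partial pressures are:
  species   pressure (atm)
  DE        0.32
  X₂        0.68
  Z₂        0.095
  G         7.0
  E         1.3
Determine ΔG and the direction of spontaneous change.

Qp = P(DE)²·P(X₂)²·P(G)³ / (P(E)²·P(Z₂)³) = (0.32)²·(0.68)²·(7.0)³ / ((1.3)²·(0.095)³) = 11200
ΔG = RT ln(Qp/Kp) = (8.314 J mol⁻¹ K⁻¹)(273 K) × ln(11200/770)
   = (2.270 kJ/mol)(2.677) = 6.08 kJ/mol
ΔG > 0, so the forward reaction is non-spontaneous (proceeds in reverse).

ΔG = 6.08 kJ/mol; the forward reaction is non-spontaneous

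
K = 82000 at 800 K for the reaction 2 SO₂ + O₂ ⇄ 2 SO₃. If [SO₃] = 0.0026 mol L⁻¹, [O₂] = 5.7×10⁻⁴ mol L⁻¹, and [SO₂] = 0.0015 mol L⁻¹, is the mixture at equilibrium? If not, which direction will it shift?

Q = [SO₃]² / ([SO₂]²·[O₂]) = (0.0026)² / ((0.0015)²·(5.7×10⁻⁴)) = 5300
Q = 5300 < K = 82000: net forward reaction.

no; Q < K, reaction proceeds forward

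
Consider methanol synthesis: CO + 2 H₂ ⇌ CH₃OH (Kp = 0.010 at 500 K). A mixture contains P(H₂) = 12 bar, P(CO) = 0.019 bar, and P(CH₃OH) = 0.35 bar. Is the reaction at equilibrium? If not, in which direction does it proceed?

to the left

Qp = P(CH₃OH) / (P(CO)·P(H₂)²) = (0.35) / ((0.019)·(12)²) = 0.13
Qp = 0.13 > Kp = 0.010, so the reverse reaction proceeds.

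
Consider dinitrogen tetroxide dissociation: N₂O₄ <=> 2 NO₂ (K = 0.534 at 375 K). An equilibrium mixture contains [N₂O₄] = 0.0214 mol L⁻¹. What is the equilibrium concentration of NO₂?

[NO₂] = 0.107 mol L⁻¹

At equilibrium, K = [NO₂]² / [N₂O₄] = 0.534.
([NO₂])² / (0.0214) = 0.534
[NO₂]² = 0.0114 ⇒ [NO₂] = 0.107 mol L⁻¹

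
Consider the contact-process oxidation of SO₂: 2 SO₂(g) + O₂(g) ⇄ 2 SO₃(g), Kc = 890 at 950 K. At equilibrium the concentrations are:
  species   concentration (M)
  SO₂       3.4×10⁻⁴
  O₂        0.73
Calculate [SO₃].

[SO₃] = 0.0087 M

At equilibrium, Kc = [SO₃]² / ([SO₂]²·[O₂]) = 890.
([SO₃])² / ((3.4×10⁻⁴)²·(0.73)) = 890
[SO₃]² = 7.51×10⁻⁵ ⇒ [SO₃] = 0.0087 M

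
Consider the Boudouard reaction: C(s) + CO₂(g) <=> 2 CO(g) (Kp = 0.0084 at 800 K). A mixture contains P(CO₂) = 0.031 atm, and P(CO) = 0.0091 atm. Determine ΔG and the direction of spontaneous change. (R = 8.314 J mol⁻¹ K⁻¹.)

ΔG = -7.62 kJ/mol; the forward reaction is spontaneous

(C is a pure solid — omitted from Qp.)
Qp = P(CO)² / P(CO₂) = (0.0091)² / (0.031) = 0.00267
ΔG = RT ln(Qp/Kp) = (8.314 J mol⁻¹ K⁻¹)(800 K) × ln(0.00267/0.0084)
   = (6.651 kJ/mol)(-1.146) = -7.62 kJ/mol
ΔG < 0, so the forward reaction is spontaneous (proceeds forward).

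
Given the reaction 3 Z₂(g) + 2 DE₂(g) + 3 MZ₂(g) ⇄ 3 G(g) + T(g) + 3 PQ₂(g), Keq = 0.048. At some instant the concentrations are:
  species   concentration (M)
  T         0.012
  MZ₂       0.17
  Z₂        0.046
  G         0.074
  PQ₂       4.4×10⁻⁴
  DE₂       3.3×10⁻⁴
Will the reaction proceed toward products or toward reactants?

Q = [G]³·[T]·[PQ₂]³ / ([Z₂]³·[DE₂]²·[MZ₂]³) = (0.074)³·(0.012)·(4.4×10⁻⁴)³ / ((0.046)³·(3.3×10⁻⁴)²·(0.17)³) = 0.0080
Q = 0.0080 < Keq = 0.048, so the forward reaction proceeds.

in the forward direction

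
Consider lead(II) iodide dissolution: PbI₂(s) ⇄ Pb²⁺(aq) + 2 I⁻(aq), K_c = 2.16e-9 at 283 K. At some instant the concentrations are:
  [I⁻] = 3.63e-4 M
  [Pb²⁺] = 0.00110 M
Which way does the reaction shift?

in the forward direction

(PbI₂ is a pure solid — omitted from Q_c.)
Q_c = [Pb²⁺]·[I⁻]² = (0.00110)·(3.63e-4)² = 1.45e-10
Q_c = 1.45e-10 < K_c = 2.16e-9, so the forward reaction proceeds.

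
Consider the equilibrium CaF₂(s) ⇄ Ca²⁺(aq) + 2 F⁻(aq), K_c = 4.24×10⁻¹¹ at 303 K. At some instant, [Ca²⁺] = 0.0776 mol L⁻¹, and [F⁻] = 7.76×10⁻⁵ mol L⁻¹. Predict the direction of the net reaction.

(CaF₂ is a pure solid — omitted from Q_c.)
Q_c = [Ca²⁺]·[F⁻]² = (0.0776)·(7.76×10⁻⁵)² = 4.67×10⁻¹⁰
Q_c = 4.67×10⁻¹⁰ > K_c = 4.24×10⁻¹¹, so the reverse reaction proceeds.

in the reverse direction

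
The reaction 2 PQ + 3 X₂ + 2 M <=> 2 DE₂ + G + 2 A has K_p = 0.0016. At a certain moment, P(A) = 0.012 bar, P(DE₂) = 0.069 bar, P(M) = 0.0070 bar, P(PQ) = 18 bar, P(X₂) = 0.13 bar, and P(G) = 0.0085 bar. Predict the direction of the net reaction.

Q_p = P(DE₂)²·P(G)·P(A)² / (P(PQ)²·P(X₂)³·P(M)²) = (0.069)²·(0.0085)·(0.012)² / ((18)²·(0.13)³·(0.0070)²) = 1.7×10⁻⁴
Q_p = 1.7×10⁻⁴ < K_p = 0.0016, so the forward reaction proceeds.

toward products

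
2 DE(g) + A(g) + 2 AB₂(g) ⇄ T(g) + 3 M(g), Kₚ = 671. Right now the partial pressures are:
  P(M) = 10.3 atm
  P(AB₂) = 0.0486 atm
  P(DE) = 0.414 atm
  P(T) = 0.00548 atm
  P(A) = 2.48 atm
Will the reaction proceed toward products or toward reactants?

Qₚ = P(T)·P(M)³ / (P(DE)²·P(A)·P(AB₂)²) = (0.00548)·(10.3)³ / ((0.414)²·(2.48)·(0.0486)²) = 5960
Qₚ = 5960 > Kₚ = 671, so the reverse reaction proceeds.

reverse (toward reactants)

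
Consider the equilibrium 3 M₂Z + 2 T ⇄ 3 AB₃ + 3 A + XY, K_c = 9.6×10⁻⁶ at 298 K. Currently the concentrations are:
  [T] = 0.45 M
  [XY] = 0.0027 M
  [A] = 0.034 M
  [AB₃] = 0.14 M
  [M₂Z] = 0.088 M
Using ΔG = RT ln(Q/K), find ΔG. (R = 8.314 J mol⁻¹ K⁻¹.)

ΔG = -3.75 kJ/mol

Q_c = [AB₃]³·[A]³·[XY] / ([M₂Z]³·[T]²) = (0.14)³·(0.034)³·(0.0027) / ((0.088)³·(0.45)²) = 2.11×10⁻⁶
ΔG = RT ln(Q_c/K_c) = (8.314 J mol⁻¹ K⁻¹)(298 K) × ln(2.11×10⁻⁶/9.6×10⁻⁶)
   = (2.478 kJ/mol)(-1.515) = -3.75 kJ/mol
ΔG < 0, so the forward reaction is spontaneous (proceeds forward).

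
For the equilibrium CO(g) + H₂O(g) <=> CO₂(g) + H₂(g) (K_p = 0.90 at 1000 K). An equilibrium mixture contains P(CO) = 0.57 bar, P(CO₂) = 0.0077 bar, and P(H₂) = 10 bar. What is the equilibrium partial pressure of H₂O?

At equilibrium, K_p = P(CO₂)·P(H₂) / (P(CO)·P(H₂O)) = 0.90.
(0.0077)·(10) / ((0.57)·(P(H₂O))) = 0.90
P(H₂O) = 0.150 = 0.15 bar

P(H₂O) = 0.15 bar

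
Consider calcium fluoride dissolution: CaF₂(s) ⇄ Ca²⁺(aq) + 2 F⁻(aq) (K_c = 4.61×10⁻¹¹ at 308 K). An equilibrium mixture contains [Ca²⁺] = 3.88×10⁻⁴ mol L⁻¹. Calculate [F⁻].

[F⁻] = 3.45×10⁻⁴ mol L⁻¹

(CaF₂ is a pure solid — omitted from K_c.)
At equilibrium, K_c = [Ca²⁺]·[F⁻]² = 4.61×10⁻¹¹.
(3.88×10⁻⁴)·([F⁻])² = 4.61×10⁻¹¹
[F⁻]² = 1.19×10⁻⁷ ⇒ [F⁻] = 3.45×10⁻⁴ mol L⁻¹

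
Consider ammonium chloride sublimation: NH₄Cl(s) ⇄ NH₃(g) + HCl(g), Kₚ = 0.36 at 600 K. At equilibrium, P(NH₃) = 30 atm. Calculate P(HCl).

P(HCl) = 0.012 atm

(NH₄Cl is a pure solid — omitted from Kₚ.)
At equilibrium, Kₚ = P(NH₃)·P(HCl) = 0.36.
(30)·(P(HCl)) = 0.36
P(HCl) = 0.0120 = 0.012 atm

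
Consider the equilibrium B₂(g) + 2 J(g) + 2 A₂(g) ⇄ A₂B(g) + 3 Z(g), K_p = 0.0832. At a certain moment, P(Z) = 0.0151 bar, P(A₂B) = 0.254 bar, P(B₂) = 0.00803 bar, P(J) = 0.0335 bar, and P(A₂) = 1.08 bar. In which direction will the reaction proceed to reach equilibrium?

Q_p = P(A₂B)·P(Z)³ / (P(B₂)·P(J)²·P(A₂)²) = (0.254)·(0.0151)³ / ((0.00803)·(0.0335)²·(1.08)²) = 0.0832
Q_p = 0.0832 = K_p, so the system is already at equilibrium.

at equilibrium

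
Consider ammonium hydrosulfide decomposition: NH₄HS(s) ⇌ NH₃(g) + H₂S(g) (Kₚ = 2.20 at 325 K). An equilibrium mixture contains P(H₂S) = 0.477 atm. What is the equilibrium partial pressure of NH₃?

(NH₄HS is a pure solid — omitted from Kₚ.)
At equilibrium, Kₚ = P(NH₃)·P(H₂S) = 2.20.
(P(NH₃))·(0.477) = 2.20
P(NH₃) = 4.61 atm

P(NH₃) = 4.61 atm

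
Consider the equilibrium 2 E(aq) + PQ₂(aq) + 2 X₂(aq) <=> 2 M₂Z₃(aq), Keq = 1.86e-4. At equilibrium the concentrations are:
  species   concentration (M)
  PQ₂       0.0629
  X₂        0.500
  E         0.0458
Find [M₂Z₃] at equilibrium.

[M₂Z₃] = 7.83e-5 M

At equilibrium, Keq = [M₂Z₃]² / ([E]²·[PQ₂]·[X₂]²) = 1.86e-4.
([M₂Z₃])² / ((0.0458)²·(0.0629)·(0.500)²) = 1.86e-4
[M₂Z₃]² = 6.14e-9 ⇒ [M₂Z₃] = 7.83e-5 M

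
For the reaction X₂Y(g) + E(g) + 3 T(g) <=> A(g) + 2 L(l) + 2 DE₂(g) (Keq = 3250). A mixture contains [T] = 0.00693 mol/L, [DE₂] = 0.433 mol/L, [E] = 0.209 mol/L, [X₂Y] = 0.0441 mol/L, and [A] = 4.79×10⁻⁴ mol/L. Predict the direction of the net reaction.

to the left

(L is a pure liquid — omitted from Q.)
Q = [A]·[DE₂]² / ([X₂Y]·[E]·[T]³) = (4.79×10⁻⁴)·(0.433)² / ((0.0441)·(0.209)·(0.00693)³) = 29300
Q = 29300 > Keq = 3250, so the reverse reaction proceeds.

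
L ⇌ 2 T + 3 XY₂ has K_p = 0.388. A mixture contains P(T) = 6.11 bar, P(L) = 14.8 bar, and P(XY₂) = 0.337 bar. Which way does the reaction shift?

Q_p = P(T)²·P(XY₂)³ / P(L) = (6.11)²·(0.337)³ / (14.8) = 0.0965
Q_p = 0.0965 < K_p = 0.388, so the forward reaction proceeds.

forward (toward products)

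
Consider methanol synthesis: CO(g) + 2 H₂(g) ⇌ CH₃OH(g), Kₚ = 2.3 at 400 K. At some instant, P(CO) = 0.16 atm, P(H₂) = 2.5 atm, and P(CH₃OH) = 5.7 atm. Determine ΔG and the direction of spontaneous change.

ΔG = 3.02 kJ/mol; the forward reaction is non-spontaneous

Qₚ = P(CH₃OH) / (P(CO)·P(H₂)²) = (5.7) / ((0.16)·(2.5)²) = 5.70
ΔG = RT ln(Qₚ/Kₚ) = (8.314 J mol⁻¹ K⁻¹)(400 K) × ln(5.70/2.3)
   = (3.326 kJ/mol)(0.9076) = 3.02 kJ/mol
ΔG > 0, so the forward reaction is non-spontaneous (proceeds in reverse).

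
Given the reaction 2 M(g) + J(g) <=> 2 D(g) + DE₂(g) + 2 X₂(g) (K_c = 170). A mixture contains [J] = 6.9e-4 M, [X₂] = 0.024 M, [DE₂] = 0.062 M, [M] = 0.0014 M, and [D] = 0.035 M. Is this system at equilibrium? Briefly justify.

no; Q < K, reaction proceeds forward

Q_c = [D]²·[DE₂]·[X₂]² / ([M]²·[J]) = (0.035)²·(0.062)·(0.024)² / ((0.0014)²·(6.9e-4)) = 32
Q_c = 32 < K_c = 170: net forward reaction.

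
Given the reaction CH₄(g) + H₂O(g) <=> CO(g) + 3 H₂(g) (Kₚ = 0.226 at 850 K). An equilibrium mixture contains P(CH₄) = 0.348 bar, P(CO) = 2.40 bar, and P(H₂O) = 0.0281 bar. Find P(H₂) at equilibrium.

P(H₂) = 0.0973 bar

At equilibrium, Kₚ = P(CO)·P(H₂)³ / (P(CH₄)·P(H₂O)) = 0.226.
(2.40)·(P(H₂))³ / ((0.348)·(0.0281)) = 0.226
P(H₂)³ = 9.21e-4 ⇒ P(H₂) = 0.0973 bar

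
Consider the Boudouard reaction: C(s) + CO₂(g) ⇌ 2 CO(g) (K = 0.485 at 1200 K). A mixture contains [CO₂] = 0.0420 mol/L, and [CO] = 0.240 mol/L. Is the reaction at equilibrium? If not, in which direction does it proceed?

(C is a pure solid — omitted from Q.)
Q = [CO]² / [CO₂] = (0.240)² / (0.0420) = 1.37
Q = 1.37 > K = 0.485, so the reverse reaction proceeds.

reverse (toward reactants)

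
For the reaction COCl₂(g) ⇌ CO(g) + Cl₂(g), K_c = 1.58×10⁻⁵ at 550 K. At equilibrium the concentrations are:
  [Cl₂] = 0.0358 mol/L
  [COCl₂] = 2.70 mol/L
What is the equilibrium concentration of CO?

[CO] = 0.00119 mol/L

At equilibrium, K_c = [CO]·[Cl₂] / [COCl₂] = 1.58×10⁻⁵.
([CO])·(0.0358) / (2.70) = 1.58×10⁻⁵
[CO] = 0.00119 mol/L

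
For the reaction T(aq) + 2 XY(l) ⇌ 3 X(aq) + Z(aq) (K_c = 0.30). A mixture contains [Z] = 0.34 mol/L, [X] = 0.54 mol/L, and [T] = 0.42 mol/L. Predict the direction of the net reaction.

in the forward direction

(XY is a pure liquid — omitted from Q_c.)
Q_c = [X]³·[Z] / [T] = (0.54)³·(0.34) / (0.42) = 0.13
Q_c = 0.13 < K_c = 0.30, so the forward reaction proceeds.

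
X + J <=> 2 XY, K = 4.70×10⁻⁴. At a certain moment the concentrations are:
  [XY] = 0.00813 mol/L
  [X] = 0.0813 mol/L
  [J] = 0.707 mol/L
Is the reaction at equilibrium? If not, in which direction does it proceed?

Q = [XY]² / ([X]·[J]) = (0.00813)² / ((0.0813)·(0.707)) = 0.00115
Q = 0.00115 > K = 4.70×10⁻⁴, so the reverse reaction proceeds.

to the left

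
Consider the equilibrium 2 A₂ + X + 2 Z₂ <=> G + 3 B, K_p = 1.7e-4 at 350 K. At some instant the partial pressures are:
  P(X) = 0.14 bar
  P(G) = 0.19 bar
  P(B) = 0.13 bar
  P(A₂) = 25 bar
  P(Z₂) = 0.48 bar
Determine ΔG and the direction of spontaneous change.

Q_p = P(G)·P(B)³ / (P(A₂)²·P(X)·P(Z₂)²) = (0.19)·(0.13)³ / ((25)²·(0.14)·(0.48)²) = 2.07e-5
ΔG = RT ln(Q_p/K_p) = (8.314 J mol⁻¹ K⁻¹)(350 K) × ln(2.07e-5/1.7e-4)
   = (2.910 kJ/mol)(-2.106) = -6.13 kJ/mol
ΔG < 0, so the forward reaction is spontaneous (proceeds forward).

ΔG = -6.13 kJ/mol; the forward reaction is spontaneous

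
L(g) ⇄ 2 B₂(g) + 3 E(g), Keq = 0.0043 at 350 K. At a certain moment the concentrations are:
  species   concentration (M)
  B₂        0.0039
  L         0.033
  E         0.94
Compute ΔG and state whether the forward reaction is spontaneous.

Q = [B₂]²·[E]³ / [L] = (0.0039)²·(0.94)³ / (0.033) = 3.83e-4
ΔG = RT ln(Q/Keq) = (8.314 J mol⁻¹ K⁻¹)(350 K) × ln(3.83e-4/0.0043)
   = (2.910 kJ/mol)(-2.418) = -7.04 kJ/mol
ΔG < 0, so the forward reaction is spontaneous (proceeds forward).

ΔG = -7.04 kJ/mol; the forward reaction is spontaneous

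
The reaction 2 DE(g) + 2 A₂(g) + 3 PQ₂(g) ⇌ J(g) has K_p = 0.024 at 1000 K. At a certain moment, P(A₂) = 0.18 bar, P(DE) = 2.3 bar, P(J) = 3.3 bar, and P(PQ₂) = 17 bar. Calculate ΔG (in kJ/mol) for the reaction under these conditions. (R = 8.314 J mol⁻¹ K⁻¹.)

Q_p = P(J) / (P(DE)²·P(A₂)²·P(PQ₂)³) = (3.3) / ((2.3)²·(0.18)²·(17)³) = 0.00392
ΔG = RT ln(Q_p/K_p) = (8.314 J mol⁻¹ K⁻¹)(1000 K) × ln(0.00392/0.024)
   = (8.314 kJ/mol)(-1.812) = -15.1 kJ/mol
ΔG < 0, so the forward reaction is spontaneous (proceeds forward).

ΔG = -15.1 kJ/mol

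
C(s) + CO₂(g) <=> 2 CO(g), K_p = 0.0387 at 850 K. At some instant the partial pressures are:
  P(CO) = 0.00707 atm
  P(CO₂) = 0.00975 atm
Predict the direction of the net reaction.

forward (toward products)

(C is a pure solid — omitted from Q_p.)
Q_p = P(CO)² / P(CO₂) = (0.00707)² / (0.00975) = 0.00513
Q_p = 0.00513 < K_p = 0.0387, so the forward reaction proceeds.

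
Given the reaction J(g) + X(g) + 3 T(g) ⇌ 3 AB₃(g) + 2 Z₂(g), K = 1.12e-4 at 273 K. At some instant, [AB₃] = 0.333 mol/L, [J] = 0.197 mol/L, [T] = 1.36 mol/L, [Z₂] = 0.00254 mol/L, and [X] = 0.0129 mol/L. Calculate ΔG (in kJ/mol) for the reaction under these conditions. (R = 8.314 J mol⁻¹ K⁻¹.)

Q = [AB₃]³·[Z₂]² / ([J]·[X]·[T]³) = (0.333)³·(0.00254)² / ((0.197)·(0.0129)·(1.36)³) = 3.73e-5
ΔG = RT ln(Q/K) = (8.314 J mol⁻¹ K⁻¹)(273 K) × ln(3.73e-5/1.12e-4)
   = (2.270 kJ/mol)(-1.100) = -2.50 kJ/mol
ΔG < 0, so the forward reaction is spontaneous (proceeds forward).

ΔG = -2.50 kJ/mol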